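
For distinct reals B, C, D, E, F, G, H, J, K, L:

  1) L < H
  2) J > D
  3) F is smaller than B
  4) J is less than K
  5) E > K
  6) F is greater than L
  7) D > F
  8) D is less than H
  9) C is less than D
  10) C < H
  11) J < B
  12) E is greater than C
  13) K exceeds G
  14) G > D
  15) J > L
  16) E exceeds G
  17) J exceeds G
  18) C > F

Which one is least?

L

Chaining upward from L: directly above it, F, H, J; then C, D, K, B; then G, E.
That covers every other element, and nothing is given below L, so L is the least.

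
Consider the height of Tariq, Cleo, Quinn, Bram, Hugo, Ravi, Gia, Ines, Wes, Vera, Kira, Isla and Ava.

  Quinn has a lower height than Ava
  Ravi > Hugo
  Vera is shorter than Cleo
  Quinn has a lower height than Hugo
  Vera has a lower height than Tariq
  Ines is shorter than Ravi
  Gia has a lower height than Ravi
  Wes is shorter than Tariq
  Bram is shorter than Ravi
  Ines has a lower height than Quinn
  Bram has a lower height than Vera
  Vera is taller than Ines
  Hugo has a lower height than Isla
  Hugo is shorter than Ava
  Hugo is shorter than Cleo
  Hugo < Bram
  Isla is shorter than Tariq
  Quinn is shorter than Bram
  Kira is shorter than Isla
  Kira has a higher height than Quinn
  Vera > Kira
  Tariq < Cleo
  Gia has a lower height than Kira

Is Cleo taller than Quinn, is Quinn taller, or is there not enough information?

Cleo

Quinn < Hugo and Hugo < Bram give Quinn < Bram.
Then Bram < Vera extends the chain to Vera.
Then Vera < Tariq extends the chain to Tariq.
With Tariq < Cleo: Quinn < Hugo < Bram < Vera < Tariq < Cleo.
So Cleo is taller.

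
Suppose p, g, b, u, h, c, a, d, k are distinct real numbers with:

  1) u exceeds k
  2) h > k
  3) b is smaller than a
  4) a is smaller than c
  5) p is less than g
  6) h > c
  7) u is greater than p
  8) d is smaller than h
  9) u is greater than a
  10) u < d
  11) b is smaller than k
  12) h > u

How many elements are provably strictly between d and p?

The relations place p below d. An element lies strictly between them when it is forced above p and also forced below d.
Above p: {u, h, g}. Below d: {b, a, k, u}.
Intersection: {u} — 1.

1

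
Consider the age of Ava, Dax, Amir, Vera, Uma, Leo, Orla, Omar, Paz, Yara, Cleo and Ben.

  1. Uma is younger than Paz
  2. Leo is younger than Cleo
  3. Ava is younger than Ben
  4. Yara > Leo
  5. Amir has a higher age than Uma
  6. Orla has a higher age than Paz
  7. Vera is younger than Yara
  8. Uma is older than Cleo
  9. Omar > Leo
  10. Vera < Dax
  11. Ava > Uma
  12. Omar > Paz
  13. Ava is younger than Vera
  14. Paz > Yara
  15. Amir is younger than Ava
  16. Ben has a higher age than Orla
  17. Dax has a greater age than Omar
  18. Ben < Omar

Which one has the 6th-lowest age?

Vera

Piecing the relations together gives one ordering: Leo < Cleo < Uma < Amir < Ava < Vera < Yara < Paz < Orla < Ben < Omar < Dax.
Counting 6 from the smallest end gives Vera.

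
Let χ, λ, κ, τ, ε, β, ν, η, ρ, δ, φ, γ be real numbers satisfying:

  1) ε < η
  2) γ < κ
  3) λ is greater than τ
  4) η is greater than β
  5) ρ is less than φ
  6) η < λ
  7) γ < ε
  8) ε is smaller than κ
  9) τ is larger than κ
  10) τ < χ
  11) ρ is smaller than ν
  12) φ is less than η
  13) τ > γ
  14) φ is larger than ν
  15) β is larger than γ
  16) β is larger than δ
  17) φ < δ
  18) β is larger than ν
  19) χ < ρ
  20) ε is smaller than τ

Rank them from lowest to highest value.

γ < ε < κ < τ < χ < ρ < ν < φ < δ < β < η < λ

The consecutive links are each given: γ < ε; ε < κ; κ < τ; τ < χ; χ < ρ; ρ < ν; ν < φ; φ < δ; δ < β; β < η; η < λ.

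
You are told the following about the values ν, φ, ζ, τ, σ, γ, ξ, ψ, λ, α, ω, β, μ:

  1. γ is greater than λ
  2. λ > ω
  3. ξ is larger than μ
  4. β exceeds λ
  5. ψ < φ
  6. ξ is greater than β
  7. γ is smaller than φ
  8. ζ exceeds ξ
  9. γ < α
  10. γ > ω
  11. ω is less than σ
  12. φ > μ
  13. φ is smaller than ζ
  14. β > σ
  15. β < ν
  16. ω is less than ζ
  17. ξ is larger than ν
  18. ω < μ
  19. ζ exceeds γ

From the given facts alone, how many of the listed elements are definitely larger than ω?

The elements the relations force above ω are λ, μ, γ, α, σ, β, ν, φ, ξ, ζ — no chain reaches any other.
That is 10.

10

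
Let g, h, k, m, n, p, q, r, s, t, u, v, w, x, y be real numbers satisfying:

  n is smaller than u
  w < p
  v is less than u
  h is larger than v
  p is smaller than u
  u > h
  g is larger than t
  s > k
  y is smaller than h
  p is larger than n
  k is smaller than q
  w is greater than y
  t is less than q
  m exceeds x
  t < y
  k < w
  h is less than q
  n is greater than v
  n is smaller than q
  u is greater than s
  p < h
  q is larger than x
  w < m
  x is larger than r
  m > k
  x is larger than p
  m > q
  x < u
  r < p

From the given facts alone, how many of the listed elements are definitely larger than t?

Directly above t: g, y, q.
One step further: w, h, m (6 so far).
One step further: p, u (8 so far).
One step further: x (9 so far).
Nothing else is reachable above t; 9 in all.

9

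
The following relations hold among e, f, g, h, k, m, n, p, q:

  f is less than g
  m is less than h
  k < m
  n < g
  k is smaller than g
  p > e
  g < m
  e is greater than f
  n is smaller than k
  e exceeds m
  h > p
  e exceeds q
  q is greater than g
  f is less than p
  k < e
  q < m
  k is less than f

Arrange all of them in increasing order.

Each adjacent pair is fixed by a given relation: n < k; k < f; f < g; g < q; q < m; m < e; e < p; p < h. Chaining them end to end gives the full order.

n < k < f < g < q < m < e < p < h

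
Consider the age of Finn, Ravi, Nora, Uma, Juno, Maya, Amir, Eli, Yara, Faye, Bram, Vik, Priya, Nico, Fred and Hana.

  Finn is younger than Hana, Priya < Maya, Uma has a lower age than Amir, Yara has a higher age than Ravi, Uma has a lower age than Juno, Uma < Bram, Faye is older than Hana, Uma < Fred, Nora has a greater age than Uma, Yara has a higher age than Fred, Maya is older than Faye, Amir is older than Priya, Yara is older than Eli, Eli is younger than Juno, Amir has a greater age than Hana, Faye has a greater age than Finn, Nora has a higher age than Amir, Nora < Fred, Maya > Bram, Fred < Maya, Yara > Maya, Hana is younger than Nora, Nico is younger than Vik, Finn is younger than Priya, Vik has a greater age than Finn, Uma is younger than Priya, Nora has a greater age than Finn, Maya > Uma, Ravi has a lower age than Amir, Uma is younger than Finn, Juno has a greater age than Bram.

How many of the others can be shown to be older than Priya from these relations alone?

5

Directly above Priya: Amir, Maya.
One step further: Nora, Yara (4 so far).
One step further: Fred (5 so far).
No other element is forced above Priya by the given relations, so the count is 5.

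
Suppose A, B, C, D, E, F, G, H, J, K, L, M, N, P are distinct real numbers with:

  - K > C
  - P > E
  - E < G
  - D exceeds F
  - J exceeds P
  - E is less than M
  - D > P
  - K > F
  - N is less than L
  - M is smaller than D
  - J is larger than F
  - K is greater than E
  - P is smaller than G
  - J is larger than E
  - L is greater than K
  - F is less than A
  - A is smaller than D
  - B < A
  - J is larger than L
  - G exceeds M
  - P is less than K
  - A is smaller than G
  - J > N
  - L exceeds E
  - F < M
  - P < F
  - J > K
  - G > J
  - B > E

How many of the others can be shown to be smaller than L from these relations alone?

6

Directly below L: E, N, K.
One step further: P, C, F (6 so far).
No other element is forced below L by the given relations, so the count is 6.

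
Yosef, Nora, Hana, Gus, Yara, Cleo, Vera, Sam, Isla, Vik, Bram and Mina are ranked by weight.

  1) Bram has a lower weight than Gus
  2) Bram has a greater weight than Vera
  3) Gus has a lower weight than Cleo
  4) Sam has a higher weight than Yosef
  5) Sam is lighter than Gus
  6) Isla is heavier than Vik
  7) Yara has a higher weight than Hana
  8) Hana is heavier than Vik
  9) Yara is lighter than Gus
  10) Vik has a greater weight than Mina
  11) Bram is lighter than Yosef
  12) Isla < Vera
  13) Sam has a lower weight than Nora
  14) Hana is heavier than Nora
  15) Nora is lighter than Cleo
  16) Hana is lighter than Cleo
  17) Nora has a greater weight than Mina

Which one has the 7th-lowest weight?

Sam

Piecing the relations together gives one ordering: Mina < Vik < Isla < Vera < Bram < Yosef < Sam < Nora < Hana < Yara < Gus < Cleo.
Counting 7 from the smallest end gives Sam.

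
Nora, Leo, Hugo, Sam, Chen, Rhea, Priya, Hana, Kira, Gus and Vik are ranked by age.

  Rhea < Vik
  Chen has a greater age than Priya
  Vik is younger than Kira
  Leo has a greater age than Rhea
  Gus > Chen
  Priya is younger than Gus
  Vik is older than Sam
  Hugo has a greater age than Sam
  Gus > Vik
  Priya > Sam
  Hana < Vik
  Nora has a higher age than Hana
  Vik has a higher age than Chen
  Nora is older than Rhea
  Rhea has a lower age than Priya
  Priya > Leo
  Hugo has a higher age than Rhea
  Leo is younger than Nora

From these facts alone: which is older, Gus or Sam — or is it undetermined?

Gus

Chaining the given relations: Sam < Priya < Chen < Vik < Gus.
So Gus is older.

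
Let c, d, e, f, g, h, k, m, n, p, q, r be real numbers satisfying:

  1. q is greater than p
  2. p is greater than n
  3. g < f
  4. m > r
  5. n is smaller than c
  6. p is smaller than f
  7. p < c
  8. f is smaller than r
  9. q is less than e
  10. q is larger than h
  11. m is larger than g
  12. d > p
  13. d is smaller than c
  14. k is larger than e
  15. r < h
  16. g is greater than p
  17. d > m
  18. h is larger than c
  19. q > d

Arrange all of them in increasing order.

n < p < g < f < r < m < d < c < h < q < e < k

The consecutive links are each given: n < p; p < g; g < f; f < r; r < m; m < d; d < c; c < h; h < q; q < e; e < k.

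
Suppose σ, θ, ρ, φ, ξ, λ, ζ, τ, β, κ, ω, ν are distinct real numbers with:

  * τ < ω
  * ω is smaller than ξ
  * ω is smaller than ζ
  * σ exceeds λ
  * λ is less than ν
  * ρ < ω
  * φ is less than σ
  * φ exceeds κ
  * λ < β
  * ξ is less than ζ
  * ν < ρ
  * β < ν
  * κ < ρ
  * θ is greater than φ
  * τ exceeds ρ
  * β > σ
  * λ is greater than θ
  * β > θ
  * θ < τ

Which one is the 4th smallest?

The consecutive relations fix a unique order: κ < φ < θ < λ < σ < β < ν < ρ < τ < ω < ξ < ζ.
The 4th smallest is λ.

λ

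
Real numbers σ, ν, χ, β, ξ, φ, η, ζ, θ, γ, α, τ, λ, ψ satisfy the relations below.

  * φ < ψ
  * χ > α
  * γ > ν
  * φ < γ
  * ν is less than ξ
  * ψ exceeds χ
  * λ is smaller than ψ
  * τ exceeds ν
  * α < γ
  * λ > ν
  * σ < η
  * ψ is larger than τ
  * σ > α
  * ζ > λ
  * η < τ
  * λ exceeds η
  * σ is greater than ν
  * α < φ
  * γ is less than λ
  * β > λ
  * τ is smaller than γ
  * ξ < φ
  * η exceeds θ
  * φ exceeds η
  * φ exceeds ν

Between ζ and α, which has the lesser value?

α

Link the given pairs in sequence: α < σ; σ < η; η < φ; φ < γ; γ < λ; λ < ζ.
Chaining these gives α < σ < η < φ < γ < λ < ζ.
So α < ζ; α is the smaller of the two.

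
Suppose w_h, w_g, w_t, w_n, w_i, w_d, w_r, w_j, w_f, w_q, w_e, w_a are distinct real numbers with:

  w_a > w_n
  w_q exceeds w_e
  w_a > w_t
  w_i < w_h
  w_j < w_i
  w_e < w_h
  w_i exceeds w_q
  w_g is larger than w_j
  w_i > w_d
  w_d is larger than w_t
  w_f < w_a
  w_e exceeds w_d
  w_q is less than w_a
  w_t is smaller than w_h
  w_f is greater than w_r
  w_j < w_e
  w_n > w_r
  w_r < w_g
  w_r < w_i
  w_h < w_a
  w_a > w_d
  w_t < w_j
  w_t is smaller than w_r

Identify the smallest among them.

w_j is not least since w_t < w_j; w_r is not least since w_t < w_r; w_d is not least since w_t < w_d; w_e is not least since w_d < w_e; w_q is not least since w_e < w_q; w_i is not least since w_j < w_i; w_f is not least since w_r < w_f; w_n is not least since w_r < w_n; w_h is not least since w_e < w_h; w_a is not least since w_d < w_a; w_g is not least since w_r < w_g.
Only w_t has nothing below it, so w_t is the smallest.

w_t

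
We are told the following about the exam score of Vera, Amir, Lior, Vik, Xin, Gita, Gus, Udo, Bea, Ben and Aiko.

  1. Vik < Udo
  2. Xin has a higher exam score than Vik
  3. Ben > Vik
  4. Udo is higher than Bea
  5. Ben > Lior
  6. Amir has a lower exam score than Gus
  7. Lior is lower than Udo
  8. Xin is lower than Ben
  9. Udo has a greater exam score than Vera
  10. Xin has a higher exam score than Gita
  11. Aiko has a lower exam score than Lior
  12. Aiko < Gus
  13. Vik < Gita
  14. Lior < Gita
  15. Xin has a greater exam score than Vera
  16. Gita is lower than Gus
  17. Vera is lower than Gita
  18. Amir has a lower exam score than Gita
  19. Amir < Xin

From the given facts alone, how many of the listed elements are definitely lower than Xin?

6

From Xin the given relations immediately reach Vik, Amir, Vera, Gita.
From those, Lior — 5 in total.
From those, Aiko — 6 in total.
Nothing else is reachable below Xin; 6 in all.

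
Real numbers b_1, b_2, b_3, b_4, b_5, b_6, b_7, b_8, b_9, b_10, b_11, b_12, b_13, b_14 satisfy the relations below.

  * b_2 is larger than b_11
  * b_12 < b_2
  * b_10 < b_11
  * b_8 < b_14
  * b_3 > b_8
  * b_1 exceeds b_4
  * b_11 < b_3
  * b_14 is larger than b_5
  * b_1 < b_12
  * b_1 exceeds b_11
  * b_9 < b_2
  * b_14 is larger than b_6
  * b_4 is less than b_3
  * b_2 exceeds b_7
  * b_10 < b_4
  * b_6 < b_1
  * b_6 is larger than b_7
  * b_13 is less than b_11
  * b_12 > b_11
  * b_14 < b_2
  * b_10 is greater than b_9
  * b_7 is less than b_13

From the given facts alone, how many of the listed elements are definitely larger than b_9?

From b_9 the given relations immediately reach b_10, b_2.
From those, b_4, b_11 — 4 in total.
From those, b_3, b_1, b_12 — 7 in total.
Nothing else is reachable above b_9; 7 in all.

7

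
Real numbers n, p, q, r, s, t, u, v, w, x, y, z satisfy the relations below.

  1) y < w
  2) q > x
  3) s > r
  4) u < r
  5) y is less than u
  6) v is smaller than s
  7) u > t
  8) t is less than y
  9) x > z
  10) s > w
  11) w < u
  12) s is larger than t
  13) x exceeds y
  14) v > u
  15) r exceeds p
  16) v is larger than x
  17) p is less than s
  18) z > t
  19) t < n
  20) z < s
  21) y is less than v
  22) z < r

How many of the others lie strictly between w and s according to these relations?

The relations place w below s. An element lies strictly between them when it is forced above w and also forced below s.
Above w: {u, v, r}. Below s: {t, z, y, x, p, u, v, r}.
Intersection: {u, v, r} — 3.

3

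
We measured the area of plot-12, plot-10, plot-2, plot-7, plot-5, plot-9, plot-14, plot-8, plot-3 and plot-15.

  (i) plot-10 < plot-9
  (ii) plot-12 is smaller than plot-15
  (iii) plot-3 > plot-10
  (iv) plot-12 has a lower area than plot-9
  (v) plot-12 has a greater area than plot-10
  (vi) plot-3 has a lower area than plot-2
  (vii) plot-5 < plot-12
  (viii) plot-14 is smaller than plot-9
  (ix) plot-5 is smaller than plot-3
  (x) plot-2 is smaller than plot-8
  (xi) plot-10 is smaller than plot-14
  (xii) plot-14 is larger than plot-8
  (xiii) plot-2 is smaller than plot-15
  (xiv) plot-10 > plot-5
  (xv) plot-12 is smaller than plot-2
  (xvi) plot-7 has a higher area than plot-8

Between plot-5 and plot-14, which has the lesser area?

The relevant relations are plot-5 < plot-10; plot-10 < plot-3; plot-3 < plot-2; plot-2 < plot-8; plot-8 < plot-14.
Together: plot-5 < plot-10 < plot-3 < plot-2 < plot-8 < plot-14.
So plot-5 < plot-14; plot-5 is the smaller of the two.

plot-5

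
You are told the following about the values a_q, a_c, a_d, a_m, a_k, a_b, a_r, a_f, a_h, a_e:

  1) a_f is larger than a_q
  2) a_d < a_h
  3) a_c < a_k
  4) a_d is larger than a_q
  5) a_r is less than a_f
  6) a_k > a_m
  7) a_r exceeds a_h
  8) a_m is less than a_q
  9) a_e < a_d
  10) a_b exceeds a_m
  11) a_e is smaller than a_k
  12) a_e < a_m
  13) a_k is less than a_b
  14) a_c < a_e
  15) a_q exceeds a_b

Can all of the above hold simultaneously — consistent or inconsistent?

The single ordering a_c < a_e < a_m < a_k < a_b < a_q < a_d < a_h < a_r < a_f satisfies every listed relation, so no contradiction arises.

consistent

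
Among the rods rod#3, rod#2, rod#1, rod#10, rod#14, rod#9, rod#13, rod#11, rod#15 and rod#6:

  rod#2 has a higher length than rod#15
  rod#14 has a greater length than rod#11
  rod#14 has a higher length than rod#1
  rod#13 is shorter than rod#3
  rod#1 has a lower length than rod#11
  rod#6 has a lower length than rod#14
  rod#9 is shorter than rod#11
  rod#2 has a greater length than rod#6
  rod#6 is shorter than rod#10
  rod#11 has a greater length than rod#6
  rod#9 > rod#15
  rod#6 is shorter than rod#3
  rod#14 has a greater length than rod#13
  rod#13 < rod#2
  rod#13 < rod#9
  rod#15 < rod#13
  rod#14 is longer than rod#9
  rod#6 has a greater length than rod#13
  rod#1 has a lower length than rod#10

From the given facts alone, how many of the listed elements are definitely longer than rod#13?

Directly above rod#13: rod#6, rod#2, rod#3, rod#9, rod#14.
One step further: rod#10, rod#11 (7 so far).
No other element is forced above rod#13 by the given relations, so the count is 7.

7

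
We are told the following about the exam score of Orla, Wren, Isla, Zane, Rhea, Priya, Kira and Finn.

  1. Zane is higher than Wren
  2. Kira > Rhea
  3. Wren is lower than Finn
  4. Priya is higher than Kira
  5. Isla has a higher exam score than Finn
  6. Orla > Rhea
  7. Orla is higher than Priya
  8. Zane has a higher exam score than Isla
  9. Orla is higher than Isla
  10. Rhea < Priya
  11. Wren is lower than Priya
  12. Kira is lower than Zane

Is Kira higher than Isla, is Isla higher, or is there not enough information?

Following every chain through Kira: above Kira we get Priya, Orla, Zane; below Kira we get Rhea.
Isla is not reached, and no chain runs the other way from Isla to Kira.
So the given relations leave the order of Kira and Isla undetermined.

undetermined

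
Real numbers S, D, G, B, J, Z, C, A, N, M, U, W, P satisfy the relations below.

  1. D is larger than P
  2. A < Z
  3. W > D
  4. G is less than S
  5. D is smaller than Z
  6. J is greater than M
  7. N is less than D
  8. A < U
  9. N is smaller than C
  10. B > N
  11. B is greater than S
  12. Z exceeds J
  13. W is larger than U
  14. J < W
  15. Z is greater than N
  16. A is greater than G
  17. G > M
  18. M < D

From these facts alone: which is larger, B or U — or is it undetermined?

Following every chain through B: below B we get M, G, N, S.
U is not reached, and no chain runs the other way from U to B.
So the given relations leave the order of B and U undetermined.

undetermined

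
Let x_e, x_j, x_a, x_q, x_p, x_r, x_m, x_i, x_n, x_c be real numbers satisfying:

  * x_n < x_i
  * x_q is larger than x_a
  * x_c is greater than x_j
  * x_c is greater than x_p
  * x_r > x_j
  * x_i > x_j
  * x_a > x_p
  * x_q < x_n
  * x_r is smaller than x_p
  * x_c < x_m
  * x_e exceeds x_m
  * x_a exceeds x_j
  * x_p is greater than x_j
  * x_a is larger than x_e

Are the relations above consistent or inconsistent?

Every relation is compatible with x_j < x_r < x_p < x_c < x_m < x_e < x_a < x_q < x_n < x_i; the set is consistent.

consistent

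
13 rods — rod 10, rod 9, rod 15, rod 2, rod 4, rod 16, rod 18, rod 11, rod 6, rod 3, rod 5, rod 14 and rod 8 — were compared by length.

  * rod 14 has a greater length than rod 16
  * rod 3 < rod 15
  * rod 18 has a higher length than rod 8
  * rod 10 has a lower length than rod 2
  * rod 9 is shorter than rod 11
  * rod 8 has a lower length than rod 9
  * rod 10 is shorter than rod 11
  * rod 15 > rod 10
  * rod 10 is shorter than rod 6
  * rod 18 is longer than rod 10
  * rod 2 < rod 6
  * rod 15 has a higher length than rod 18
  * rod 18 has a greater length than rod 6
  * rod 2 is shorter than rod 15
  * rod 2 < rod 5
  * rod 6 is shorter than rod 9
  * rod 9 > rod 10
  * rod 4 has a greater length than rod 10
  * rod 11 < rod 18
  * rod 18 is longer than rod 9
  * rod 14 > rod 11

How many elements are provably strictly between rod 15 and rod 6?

3

The relations place rod 6 below rod 15. An element lies strictly between them when it is forced above rod 6 and also forced below rod 15.
Above rod 6: {rod 9, rod 11, rod 18, rod 14}. Below rod 15: {rod 3, rod 10, rod 2, rod 8, rod 9, rod 11, rod 18}.
Intersection: {rod 9, rod 11, rod 18} — 3.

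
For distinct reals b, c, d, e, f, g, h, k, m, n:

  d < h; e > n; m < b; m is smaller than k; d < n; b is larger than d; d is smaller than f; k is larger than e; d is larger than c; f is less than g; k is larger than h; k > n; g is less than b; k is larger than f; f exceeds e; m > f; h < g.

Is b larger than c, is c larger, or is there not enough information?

b

The relevant relations are c < d; d < f; f < m; m < b.
Together: c < d < f < m < b.
So b is larger.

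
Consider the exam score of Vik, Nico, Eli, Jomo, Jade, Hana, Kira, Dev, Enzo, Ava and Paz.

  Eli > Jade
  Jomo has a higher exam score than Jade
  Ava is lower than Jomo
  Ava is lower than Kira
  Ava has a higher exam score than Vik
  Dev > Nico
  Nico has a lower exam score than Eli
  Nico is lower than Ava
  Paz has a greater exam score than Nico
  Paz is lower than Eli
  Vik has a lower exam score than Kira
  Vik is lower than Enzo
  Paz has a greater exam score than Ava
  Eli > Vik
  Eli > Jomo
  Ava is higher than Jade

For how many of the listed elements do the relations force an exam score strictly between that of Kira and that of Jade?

1

The relations place Jade below Kira. An element lies strictly between them when it is forced above Jade and also forced below Kira.
Above Jade: {Ava, Jomo, Paz, Eli}. Below Kira: {Nico, Vik, Ava}.
Intersection: {Ava} — 1.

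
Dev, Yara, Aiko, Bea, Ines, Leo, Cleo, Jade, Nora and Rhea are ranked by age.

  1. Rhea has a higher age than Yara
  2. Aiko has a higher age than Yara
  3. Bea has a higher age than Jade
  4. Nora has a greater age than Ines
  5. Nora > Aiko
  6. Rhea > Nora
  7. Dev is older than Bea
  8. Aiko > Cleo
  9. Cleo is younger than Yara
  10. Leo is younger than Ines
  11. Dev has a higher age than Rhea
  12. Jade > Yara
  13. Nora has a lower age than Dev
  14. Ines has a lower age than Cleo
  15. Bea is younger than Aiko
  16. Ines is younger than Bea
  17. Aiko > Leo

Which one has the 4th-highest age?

Aiko

Chaining the given pairs: Leo < Ines < Cleo < Yara < Jade < Bea < Aiko < Nora < Rhea < Dev.
The 4th largest is Aiko.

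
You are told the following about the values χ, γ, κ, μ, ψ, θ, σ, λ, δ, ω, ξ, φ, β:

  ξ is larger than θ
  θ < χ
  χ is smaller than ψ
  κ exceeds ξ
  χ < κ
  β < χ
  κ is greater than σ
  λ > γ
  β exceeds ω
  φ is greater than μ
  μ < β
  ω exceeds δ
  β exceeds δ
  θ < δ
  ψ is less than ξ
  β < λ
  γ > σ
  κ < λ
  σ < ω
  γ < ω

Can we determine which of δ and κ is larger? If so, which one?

κ

δ < ω and ω < β give δ < β.
Then β < χ extends the chain to χ.
Then χ < ψ extends the chain to ψ.
Then ψ < ξ extends the chain to ξ.
With ξ < κ: δ < ω < β < χ < ψ < ξ < κ.
So κ is larger.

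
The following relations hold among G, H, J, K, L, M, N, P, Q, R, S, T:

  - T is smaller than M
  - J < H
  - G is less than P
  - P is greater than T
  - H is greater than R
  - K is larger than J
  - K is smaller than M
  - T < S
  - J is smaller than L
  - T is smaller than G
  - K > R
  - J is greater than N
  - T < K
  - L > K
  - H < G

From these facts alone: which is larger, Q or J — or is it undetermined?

Following every chain through J: above J we get K, H, L, G, M, P; below J we get N.
Q is not reached, and no chain runs the other way from Q to J.
So the given relations leave the order of J and Q undetermined.

undetermined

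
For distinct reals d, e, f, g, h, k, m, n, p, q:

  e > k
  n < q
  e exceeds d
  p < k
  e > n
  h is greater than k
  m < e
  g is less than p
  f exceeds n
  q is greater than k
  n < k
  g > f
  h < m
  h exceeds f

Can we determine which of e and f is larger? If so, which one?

e

f < g < p < k < h < m < e, by transitivity through g, p, k, h, m.
So e is larger.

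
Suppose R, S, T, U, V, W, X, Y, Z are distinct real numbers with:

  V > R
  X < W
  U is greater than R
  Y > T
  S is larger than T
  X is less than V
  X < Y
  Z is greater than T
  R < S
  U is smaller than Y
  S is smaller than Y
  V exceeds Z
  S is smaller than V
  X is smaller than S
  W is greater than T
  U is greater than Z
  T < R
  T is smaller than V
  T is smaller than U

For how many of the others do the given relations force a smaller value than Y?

From Y the given relations immediately reach X, T, S, U.
From those, Z, R — 6 in total.
Nothing else is reachable below Y; 6 in all.

6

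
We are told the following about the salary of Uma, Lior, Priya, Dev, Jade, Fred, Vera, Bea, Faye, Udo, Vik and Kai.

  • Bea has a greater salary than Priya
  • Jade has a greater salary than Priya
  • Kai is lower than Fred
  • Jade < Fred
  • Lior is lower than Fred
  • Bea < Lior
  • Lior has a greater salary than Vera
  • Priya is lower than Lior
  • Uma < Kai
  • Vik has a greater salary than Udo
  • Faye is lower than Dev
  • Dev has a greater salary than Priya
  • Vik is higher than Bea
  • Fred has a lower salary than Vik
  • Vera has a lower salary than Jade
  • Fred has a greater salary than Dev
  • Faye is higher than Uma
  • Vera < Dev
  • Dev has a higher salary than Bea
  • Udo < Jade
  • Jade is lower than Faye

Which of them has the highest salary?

Chaining downward from Vik: directly below it, Bea, Udo, Fred; then Priya, Kai, Jade, Lior, Dev; then Uma, Vera, Faye.
That covers every other element, and nothing is given above Vik, so Vik is the highest salary.

Vik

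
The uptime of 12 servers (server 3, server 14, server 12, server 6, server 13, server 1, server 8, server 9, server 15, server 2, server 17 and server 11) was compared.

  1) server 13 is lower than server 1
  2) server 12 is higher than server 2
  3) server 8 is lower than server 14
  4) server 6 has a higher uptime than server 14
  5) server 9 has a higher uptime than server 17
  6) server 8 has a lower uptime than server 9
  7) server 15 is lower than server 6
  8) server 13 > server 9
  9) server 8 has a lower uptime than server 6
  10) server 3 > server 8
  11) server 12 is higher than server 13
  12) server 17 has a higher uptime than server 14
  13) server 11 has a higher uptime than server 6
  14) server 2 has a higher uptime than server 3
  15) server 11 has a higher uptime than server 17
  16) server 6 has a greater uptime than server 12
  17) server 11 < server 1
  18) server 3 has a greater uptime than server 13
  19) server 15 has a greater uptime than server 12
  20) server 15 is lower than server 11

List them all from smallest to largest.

The consecutive links are each given: server 8 < server 14; server 14 < server 17; server 17 < server 9; server 9 < server 13; server 13 < server 3; server 3 < server 2; server 2 < server 12; server 12 < server 15; server 15 < server 6; server 6 < server 11; server 11 < server 1.

server 8 < server 14 < server 17 < server 9 < server 13 < server 3 < server 2 < server 12 < server 15 < server 6 < server 11 < server 1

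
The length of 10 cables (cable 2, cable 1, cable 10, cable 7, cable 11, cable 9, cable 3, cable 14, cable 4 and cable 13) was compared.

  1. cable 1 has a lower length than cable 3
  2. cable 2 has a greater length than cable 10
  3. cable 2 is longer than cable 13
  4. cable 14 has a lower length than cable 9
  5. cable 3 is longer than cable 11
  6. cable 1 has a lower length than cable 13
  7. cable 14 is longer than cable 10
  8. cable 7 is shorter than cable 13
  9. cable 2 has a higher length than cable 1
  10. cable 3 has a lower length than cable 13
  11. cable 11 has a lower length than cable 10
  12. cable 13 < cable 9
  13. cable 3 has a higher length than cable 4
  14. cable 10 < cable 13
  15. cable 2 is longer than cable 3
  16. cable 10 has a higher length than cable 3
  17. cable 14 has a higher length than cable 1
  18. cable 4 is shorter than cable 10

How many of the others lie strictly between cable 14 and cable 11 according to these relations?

2

Chaining upward from cable 11 reaches: cable 3, cable 10, cable 13, cable 2, cable 9.
Chaining downward from cable 14 reaches: cable 1, cable 4, cable 3, cable 10.
Strictly between cable 11 and cable 14 are those in both lists: cable 3, cable 10 — 2 elements.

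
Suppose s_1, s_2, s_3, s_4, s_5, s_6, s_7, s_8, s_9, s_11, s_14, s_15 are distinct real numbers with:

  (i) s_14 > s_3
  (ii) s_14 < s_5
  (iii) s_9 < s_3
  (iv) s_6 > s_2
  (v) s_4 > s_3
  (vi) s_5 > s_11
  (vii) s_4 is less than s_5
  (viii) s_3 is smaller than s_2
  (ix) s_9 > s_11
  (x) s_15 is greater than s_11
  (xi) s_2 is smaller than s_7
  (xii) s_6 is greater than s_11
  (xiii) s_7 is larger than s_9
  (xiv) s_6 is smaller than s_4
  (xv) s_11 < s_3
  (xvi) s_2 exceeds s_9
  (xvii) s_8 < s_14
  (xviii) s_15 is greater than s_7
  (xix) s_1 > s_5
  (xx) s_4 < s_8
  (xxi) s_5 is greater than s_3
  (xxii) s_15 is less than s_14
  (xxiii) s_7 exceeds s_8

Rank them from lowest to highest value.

s_11 < s_9 < s_3 < s_2 < s_6 < s_4 < s_8 < s_7 < s_15 < s_14 < s_5 < s_1

Each adjacent pair is fixed by a given relation: s_11 < s_9; s_9 < s_3; s_3 < s_2; s_2 < s_6; s_6 < s_4; s_4 < s_8; s_8 < s_7; s_7 < s_15; s_15 < s_14; s_14 < s_5; s_5 < s_1. Chaining them end to end gives the full order.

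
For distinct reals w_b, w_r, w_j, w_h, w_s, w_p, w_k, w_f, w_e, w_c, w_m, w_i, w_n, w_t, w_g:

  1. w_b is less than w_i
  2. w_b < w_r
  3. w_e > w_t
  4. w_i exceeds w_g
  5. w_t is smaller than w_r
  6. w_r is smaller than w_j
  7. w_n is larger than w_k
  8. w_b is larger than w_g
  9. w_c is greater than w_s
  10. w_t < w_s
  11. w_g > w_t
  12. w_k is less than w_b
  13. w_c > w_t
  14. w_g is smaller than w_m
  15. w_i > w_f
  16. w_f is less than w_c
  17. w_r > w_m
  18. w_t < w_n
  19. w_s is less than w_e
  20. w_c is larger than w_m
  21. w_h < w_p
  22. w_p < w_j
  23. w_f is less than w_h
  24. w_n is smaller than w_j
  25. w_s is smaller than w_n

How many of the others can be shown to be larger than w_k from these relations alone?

Directly above w_k: w_b, w_n.
One step further: w_r, w_j, w_i (5 so far).
No other element is forced above w_k by the given relations, so the count is 5.

5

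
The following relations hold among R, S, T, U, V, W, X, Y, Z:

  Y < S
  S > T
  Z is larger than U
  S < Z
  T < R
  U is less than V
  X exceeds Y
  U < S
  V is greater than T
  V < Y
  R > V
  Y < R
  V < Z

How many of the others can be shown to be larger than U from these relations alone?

6

From U the given relations immediately reach V, S, Z.
From those, Y, R — 5 in total.
From those, X — 6 in total.
Nothing else is reachable above U; 6 in all.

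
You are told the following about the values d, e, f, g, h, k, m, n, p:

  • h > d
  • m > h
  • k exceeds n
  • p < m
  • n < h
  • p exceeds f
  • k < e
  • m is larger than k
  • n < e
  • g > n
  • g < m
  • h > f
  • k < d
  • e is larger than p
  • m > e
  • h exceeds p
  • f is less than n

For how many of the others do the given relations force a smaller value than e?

The elements the relations force below e are f, n, k, p — no chain reaches any other.
That is 4.

4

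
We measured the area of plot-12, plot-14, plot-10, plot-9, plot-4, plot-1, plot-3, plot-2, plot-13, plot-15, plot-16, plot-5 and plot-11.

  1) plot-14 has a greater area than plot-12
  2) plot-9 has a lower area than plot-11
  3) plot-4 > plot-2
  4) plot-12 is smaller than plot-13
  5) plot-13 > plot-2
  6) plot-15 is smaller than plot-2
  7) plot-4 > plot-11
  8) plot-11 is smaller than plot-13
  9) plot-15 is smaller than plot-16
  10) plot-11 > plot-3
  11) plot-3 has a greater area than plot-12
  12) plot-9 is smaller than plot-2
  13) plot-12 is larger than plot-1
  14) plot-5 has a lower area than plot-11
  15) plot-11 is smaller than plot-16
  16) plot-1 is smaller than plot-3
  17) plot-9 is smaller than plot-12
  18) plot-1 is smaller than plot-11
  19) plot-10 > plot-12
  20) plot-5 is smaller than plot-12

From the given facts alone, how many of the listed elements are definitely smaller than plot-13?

Directly below plot-13: plot-12, plot-11, plot-2.
One step further: plot-1, plot-9, plot-5, plot-15, plot-3 (8 so far).
Nothing else is reachable below plot-13; 8 in all.

8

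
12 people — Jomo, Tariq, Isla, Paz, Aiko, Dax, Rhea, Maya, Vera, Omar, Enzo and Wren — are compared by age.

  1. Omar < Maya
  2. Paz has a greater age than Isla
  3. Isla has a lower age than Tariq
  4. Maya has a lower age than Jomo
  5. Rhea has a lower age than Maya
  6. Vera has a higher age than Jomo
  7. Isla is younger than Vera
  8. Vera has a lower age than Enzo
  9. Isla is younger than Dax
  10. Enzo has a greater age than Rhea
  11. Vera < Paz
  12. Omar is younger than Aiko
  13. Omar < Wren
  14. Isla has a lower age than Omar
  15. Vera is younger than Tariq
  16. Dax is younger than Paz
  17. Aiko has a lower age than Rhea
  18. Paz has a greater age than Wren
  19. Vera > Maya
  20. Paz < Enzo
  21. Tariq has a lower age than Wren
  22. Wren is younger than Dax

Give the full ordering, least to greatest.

Isla < Omar < Aiko < Rhea < Maya < Jomo < Vera < Tariq < Wren < Dax < Paz < Enzo

The consecutive links are each given: Isla < Omar; Omar < Aiko; Aiko < Rhea; Rhea < Maya; Maya < Jomo; Jomo < Vera; Vera < Tariq; Tariq < Wren; Wren < Dax; Dax < Paz; Paz < Enzo.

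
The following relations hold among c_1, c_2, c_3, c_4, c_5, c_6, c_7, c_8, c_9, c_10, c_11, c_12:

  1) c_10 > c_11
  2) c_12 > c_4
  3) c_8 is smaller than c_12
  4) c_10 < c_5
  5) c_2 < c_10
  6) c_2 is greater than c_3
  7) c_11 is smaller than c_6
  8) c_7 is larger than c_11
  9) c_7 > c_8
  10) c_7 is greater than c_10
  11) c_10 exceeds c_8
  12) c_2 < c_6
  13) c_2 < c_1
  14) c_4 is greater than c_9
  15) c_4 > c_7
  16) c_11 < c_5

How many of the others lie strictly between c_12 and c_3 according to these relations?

4

Chaining upward from c_3 reaches: c_2, c_10, c_7, c_6, c_1, c_5, c_4.
Chaining downward from c_12 reaches: c_9, c_8, c_2, c_11, c_10, c_7, c_4.
Strictly between c_3 and c_12 are those in both lists: c_2, c_10, c_7, c_4 — 4 elements.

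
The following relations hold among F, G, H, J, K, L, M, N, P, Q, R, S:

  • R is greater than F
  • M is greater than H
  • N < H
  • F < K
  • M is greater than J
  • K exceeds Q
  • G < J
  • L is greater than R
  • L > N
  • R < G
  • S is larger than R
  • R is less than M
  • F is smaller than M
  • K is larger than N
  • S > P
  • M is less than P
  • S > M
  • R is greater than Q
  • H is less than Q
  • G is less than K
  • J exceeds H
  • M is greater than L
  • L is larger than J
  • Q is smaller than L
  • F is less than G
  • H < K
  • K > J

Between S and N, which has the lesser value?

The relevant relations are N < H; H < Q; Q < R; R < G; G < J; J < L; L < M; M < P; P < S.
Chaining these gives N < H < Q < R < G < J < L < M < P < S.
So N < S; N is the smaller of the two.

N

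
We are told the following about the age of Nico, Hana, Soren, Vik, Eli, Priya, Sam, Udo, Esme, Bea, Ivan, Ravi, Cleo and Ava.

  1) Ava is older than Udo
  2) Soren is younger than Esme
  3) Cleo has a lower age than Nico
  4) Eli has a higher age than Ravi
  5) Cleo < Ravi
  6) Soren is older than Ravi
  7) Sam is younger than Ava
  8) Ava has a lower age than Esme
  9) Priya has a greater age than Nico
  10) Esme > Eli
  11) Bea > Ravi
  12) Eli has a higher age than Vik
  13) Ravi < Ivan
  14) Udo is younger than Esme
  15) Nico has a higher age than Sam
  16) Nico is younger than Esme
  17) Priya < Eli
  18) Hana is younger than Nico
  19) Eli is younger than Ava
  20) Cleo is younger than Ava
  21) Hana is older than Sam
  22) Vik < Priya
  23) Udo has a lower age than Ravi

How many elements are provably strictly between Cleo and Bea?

The relations place Cleo below Bea. An element lies strictly between them when it is forced above Cleo and also forced below Bea.
Above Cleo: {Ravi, Nico, Soren, Priya, Ivan, Eli, Ava, Esme}. Below Bea: {Udo, Ravi}.
Intersection: {Ravi} — 1.

1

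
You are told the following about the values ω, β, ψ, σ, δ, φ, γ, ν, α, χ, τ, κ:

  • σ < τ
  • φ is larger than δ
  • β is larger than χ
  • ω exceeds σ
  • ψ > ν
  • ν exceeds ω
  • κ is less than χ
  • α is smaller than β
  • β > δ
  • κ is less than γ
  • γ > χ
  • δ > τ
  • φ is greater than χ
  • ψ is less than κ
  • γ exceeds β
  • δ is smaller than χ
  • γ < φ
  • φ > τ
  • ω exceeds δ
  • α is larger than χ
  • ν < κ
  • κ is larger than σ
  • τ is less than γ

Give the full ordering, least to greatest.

σ < τ < δ < ω < ν < ψ < κ < χ < α < β < γ < φ

Each adjacent pair is fixed by a given relation: σ < τ; τ < δ; δ < ω; ω < ν; ν < ψ; ψ < κ; κ < χ; χ < α; α < β; β < γ; γ < φ. Chaining them end to end gives the full order.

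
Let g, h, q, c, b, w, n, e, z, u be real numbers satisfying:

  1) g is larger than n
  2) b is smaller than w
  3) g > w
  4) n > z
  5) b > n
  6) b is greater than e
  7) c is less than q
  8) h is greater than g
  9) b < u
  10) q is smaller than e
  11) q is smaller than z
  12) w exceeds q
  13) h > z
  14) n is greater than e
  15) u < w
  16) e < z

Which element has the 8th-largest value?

e

Chaining the given pairs: c < q < e < z < n < b < u < w < g < h.
The 8th largest is e.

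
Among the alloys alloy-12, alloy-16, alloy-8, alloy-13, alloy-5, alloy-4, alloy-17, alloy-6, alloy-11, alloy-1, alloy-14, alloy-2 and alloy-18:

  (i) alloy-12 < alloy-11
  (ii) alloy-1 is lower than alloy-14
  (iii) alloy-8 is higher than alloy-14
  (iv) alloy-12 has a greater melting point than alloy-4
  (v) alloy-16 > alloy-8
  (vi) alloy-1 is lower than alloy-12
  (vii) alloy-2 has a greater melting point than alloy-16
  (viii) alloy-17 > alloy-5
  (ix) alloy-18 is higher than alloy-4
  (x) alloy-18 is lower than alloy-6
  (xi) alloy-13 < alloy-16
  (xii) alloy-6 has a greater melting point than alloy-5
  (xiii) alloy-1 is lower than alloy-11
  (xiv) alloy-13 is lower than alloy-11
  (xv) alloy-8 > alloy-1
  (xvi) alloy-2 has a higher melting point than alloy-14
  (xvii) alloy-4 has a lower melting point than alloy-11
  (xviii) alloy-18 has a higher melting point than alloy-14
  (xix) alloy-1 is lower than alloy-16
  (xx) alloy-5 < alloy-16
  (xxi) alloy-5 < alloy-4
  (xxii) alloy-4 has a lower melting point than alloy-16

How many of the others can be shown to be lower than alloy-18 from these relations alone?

Directly below alloy-18: alloy-14, alloy-4.
One step further: alloy-1, alloy-5 (4 so far).
Nothing else is reachable below alloy-18; 4 in all.

4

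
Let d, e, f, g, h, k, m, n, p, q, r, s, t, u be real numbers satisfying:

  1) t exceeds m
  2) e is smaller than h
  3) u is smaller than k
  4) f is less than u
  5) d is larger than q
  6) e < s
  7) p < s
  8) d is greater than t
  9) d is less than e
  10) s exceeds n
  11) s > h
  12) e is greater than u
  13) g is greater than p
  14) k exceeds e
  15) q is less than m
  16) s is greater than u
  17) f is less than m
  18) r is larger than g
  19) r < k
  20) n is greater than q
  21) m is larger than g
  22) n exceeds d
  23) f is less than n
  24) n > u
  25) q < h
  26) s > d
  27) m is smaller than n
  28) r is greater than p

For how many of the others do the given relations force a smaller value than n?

8

The elements the relations force below n are q, p, g, f, m, t, u, d — no chain reaches any other.
That is 8.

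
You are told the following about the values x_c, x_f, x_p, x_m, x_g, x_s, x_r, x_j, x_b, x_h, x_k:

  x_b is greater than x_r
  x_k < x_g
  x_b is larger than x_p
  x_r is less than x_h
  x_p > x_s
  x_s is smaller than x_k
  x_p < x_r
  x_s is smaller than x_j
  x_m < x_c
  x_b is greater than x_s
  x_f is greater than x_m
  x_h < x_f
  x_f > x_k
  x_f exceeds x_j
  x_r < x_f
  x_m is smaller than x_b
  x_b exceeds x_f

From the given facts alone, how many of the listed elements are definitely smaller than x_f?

7

The elements the relations force below x_f are x_s, x_k, x_p, x_m, x_r, x_j, x_h — no chain reaches any other.
That is 7.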